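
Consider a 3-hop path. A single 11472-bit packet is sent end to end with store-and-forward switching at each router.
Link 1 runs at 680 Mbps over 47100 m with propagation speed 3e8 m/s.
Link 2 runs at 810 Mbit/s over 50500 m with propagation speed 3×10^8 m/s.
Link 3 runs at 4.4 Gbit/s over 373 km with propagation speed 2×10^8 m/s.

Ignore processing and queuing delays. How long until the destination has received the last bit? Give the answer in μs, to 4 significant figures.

2224 μs

Transmission delays (L/R per hop): 16.8706, 14.163, 2.60727 μs; sum = 33.6408 μs.
Propagation delays (d/s per hop): 157, 168.333, 1865 μs; sum = 2190.33 μs.
End-to-end = 2224 μs.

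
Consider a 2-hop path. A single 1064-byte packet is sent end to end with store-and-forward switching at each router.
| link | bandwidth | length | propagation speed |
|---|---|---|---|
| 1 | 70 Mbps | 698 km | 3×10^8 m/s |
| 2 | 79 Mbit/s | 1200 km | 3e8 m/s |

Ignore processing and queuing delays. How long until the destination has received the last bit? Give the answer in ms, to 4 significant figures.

L = 1064 × 8 = 8512 bits.
Transmission delays (L/R per hop): 0.1216, 0.107747 ms; sum = 0.229347 ms.
Propagation delays (d/s per hop): 2.32667, 4 ms; sum = 6.32667 ms.
End-to-end = 6.556 ms.

6.556 ms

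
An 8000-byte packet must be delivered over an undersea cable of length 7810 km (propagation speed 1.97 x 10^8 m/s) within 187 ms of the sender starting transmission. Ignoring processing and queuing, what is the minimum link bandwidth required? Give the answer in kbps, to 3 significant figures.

434 kbps

L = 64000 bits.
Propagation delay = 7810000 / 197000000 = 39.6447 ms.
Transmission budget = 187 − 39.6447 = 147.355 ms.
R ≥ L / t_tx = 64000 bits / 0.147355 s = 434 kbps.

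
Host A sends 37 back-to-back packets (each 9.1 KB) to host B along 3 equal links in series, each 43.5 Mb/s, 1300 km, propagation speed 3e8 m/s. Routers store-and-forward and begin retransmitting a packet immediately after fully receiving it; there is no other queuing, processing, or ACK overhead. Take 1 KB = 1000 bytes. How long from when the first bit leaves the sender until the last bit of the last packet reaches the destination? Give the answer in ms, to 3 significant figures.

Per-hop transmission t_tx = L/R = 72800/43500000 = 1.67356 ms.
Per-hop propagation t_prop = 1300000/300000000 = 4.33333 ms.
Pipeline fill: first packet needs 3·t_tx to clear all hops; remaining 36 packets each add one t_tx.
Total = (3+37-1)·t_tx + 3·t_prop = 39·1.67356 + 3·4.33333 = 78.3 ms.

78.3 ms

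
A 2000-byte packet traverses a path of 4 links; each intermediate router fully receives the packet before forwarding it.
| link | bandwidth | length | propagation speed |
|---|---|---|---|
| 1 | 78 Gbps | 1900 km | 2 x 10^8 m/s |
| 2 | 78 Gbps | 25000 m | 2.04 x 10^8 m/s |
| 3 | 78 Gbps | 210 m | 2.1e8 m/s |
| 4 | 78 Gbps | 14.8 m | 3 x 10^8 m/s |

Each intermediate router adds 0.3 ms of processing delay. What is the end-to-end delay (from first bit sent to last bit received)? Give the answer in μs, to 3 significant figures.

L = 2000 × 8 = 16000 bits.
Transmission delay per hop = L/R = 16000/78000000000 = 0.205128 μs; 4 hops → 0.820513 μs.
Propagation delays (d/s per hop): 9500, 122.549, 1, 0.0493333 μs; sum = 9623.6 μs.
Processing at 3 router(s): 3 × 0.3 ms = 900 μs.
End-to-end = 10500 μs.

10500 μs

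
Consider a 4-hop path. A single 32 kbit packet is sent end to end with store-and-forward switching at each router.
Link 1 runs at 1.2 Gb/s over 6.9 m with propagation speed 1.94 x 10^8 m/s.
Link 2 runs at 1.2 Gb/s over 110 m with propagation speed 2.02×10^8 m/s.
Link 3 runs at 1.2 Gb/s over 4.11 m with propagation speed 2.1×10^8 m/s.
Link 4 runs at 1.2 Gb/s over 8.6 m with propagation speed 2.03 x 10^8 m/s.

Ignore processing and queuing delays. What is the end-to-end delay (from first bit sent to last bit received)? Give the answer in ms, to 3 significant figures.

0.107 ms

L = 32000 bits.
Transmission delay per hop = L/R = 32000/1200000000 = 0.0266667 ms; 4 hops → 0.106667 ms.
Propagation delays (d/s per hop): 3.5567e-05, 0.000544554, 1.95714e-05, 4.23645e-05 ms; sum = 0.000642057 ms.
End-to-end = 0.107 ms.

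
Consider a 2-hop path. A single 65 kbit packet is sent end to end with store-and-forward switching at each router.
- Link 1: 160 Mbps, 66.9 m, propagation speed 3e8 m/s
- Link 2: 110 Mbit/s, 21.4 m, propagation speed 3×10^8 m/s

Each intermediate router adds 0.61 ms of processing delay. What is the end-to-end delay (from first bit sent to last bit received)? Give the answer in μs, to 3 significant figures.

1610 μs

L = 65000 bits.
Transmission delays (L/R per hop): 406.25, 590.909 μs; sum = 997.159 μs.
Propagation delays (d/s per hop): 0.223, 0.0713333 μs; sum = 0.294333 μs.
Processing at 1 router(s): 1 × 0.61 ms = 610 μs.
End-to-end = 1610 μs.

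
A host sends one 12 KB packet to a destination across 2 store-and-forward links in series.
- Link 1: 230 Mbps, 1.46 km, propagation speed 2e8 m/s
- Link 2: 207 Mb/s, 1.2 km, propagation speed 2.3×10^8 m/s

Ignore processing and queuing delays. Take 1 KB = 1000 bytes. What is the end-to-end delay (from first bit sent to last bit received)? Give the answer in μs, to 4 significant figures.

L = 96000 bits.
Transmission delays (L/R per hop): 417.391, 463.768 μs; sum = 881.159 μs.
Propagation delays (d/s per hop): 7.3, 5.21739 μs; sum = 12.5174 μs.
End-to-end = 893.7 μs.

893.7 μs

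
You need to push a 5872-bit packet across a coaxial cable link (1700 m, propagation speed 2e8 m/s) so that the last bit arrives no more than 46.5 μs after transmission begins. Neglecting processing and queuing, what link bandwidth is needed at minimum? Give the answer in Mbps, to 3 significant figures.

155 Mbps

Propagation delay = 1700 / 200000000 = 8.5 μs.
Transmission budget = 46.5 − 8.5 = 38 μs.
R ≥ L / t_tx = 5872 bits / 3.8e-05 s = 155 Mbps.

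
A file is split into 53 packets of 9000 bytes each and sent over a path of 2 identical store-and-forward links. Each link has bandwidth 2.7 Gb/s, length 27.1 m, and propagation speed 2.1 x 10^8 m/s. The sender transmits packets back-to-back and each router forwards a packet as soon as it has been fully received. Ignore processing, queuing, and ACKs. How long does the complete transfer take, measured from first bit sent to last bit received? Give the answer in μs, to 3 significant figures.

Per-hop transmission t_tx = L/R = 72000/2700000000 = 26.6667 μs.
Per-hop propagation t_prop = 27.1/210000000 = 0.129048 μs.
Pipeline fill: first packet needs 2·t_tx to clear all hops; remaining 52 packets each add one t_tx.
Total = (2+53-1)·t_tx + 2·t_prop = 54·26.6667 + 2·0.129048 = 1440 μs.

1440 μs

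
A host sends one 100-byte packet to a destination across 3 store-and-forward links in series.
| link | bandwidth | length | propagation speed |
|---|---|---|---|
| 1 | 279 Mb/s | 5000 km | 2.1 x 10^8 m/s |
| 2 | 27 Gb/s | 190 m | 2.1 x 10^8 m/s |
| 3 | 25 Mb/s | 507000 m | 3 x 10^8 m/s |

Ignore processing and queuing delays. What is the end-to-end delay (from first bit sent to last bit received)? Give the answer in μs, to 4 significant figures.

25540 μs

L = 100 × 8 = 800 bits.
Transmission delays (L/R per hop): 2.86738, 0.0296296, 32 μs; sum = 34.897 μs.
Propagation delays (d/s per hop): 23809.5, 0.904762, 1690 μs; sum = 25500.4 μs.
End-to-end = 25540 μs.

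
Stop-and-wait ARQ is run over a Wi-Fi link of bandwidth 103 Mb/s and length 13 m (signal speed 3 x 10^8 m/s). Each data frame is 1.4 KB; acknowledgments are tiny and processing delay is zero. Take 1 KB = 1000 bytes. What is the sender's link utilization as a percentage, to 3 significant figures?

99.9 %

t_tx = L/R = 11200/103000000 = 0.000108738 s.
t_prop = 13/300000000 = 4.33333e-08 s; RTT = 8.66667e-08 s.
Cycle = t_tx + RTT = 0.000108825 s.
Utilization = t_tx / cycle = 0.000108738/0.000108825 = 99.9 %.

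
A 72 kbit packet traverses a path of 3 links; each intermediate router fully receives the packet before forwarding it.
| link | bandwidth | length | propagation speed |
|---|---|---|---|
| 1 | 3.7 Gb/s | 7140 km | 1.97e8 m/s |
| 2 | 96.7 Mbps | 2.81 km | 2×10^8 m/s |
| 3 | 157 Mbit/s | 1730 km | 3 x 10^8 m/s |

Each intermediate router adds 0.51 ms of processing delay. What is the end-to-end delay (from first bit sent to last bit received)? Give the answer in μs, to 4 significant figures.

L = 72000 bits.
Transmission delays (L/R per hop): 19.4595, 744.571, 458.599 μs; sum = 1222.63 μs.
Propagation delays (d/s per hop): 36243.7, 14.05, 5766.67 μs; sum = 42024.4 μs.
Processing at 2 router(s): 2 × 0.51 ms = 1020 μs.
End-to-end = 44270 μs.

44270 μs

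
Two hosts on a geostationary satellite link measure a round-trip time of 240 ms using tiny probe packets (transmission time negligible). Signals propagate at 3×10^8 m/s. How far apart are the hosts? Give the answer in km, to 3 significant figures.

One-way propagation = RTT/2 = 120 ms.
d = s × t = 300000000 × 0.12 = 36000 km.

36000 km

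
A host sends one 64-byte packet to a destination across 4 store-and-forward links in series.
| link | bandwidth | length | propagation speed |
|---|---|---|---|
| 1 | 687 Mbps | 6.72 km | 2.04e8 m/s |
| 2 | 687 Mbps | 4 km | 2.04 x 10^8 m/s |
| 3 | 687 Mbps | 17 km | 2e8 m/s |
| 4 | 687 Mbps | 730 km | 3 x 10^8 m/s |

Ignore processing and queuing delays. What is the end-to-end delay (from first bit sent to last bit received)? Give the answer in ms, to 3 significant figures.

2.57 ms

L = 64 × 8 = 512 bits.
Transmission delay per hop = L/R = 512/687000000 = 0.000745269 ms; 4 hops → 0.00298108 ms.
Propagation delays (d/s per hop): 0.0329412, 0.0196078, 0.085, 2.43333 ms; sum = 2.57088 ms.
End-to-end = 2.57 ms.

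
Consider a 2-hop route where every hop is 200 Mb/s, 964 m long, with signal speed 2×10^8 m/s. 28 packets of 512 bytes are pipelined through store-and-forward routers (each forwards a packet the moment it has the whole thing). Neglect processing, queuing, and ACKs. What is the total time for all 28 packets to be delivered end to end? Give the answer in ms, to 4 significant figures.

0.6036 ms

Per-hop transmission t_tx = L/R = 4096/200000000 = 0.02048 ms.
Per-hop propagation t_prop = 964/200000000 = 0.00482 ms.
Pipeline fill: first packet needs 2·t_tx to clear all hops; remaining 27 packets each add one t_tx.
Total = (2+28-1)·t_tx + 2·t_prop = 29·0.02048 + 2·0.00482 = 0.6036 ms.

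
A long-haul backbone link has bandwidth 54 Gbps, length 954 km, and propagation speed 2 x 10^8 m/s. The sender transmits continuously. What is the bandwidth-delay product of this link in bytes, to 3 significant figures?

32200000 bytes

Propagation delay = 954000 / 200000000 = 0.00477 s.
BDP = R × t_prop = 54000000000 × 0.00477 = 257580000 bits.
In bytes: 257580000/8 = 32200000 bytes.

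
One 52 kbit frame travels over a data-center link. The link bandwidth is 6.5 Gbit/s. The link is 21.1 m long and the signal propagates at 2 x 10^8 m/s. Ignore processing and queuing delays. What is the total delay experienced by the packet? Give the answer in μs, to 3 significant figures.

8.11 μs

L = 52000 bits.
Transmission delay = L/R = 52000 / 6500000000 = 8 μs.
Propagation delay = d/s = 21.1 m / 200000000 m/s = 0.1055 μs.
Total = 8.11 μs.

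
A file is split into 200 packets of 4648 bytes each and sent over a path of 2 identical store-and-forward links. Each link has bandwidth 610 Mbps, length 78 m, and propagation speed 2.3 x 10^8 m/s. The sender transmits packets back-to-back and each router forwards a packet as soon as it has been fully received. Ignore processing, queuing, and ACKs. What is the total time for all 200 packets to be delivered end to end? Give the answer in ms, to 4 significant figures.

12.25 ms

Per-hop transmission t_tx = L/R = 37184/610000000 = 0.0609574 ms.
Per-hop propagation t_prop = 78/2.3e+08 = 0.00033913 ms.
Pipeline fill: first packet needs 2·t_tx to clear all hops; remaining 199 packets each add one t_tx.
Total = (2+200-1)·t_tx + 2·t_prop = 201·0.0609574 + 2·0.00033913 = 12.25 ms.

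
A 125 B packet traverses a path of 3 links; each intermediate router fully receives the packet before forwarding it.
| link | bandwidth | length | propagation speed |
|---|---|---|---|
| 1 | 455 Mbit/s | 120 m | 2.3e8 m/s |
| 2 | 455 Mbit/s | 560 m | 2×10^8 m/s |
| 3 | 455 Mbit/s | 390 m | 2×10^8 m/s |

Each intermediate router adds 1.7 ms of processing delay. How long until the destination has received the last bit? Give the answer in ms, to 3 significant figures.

3.41 ms

L = 125 × 8 = 1000 bits.
Transmission delay per hop = L/R = 1000/455000000 = 0.0021978 ms; 3 hops → 0.00659341 ms.
Propagation delays (d/s per hop): 0.000521739, 0.0028, 0.00195 ms; sum = 0.00527174 ms.
Processing at 2 router(s): 2 × 1.7 ms = 3.4 ms.
End-to-end = 3.41 ms.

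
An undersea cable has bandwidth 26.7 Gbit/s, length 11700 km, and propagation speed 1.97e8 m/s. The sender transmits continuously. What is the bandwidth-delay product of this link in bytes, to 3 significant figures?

198000000 bytes

Propagation delay = 11700000 / 197000000 = 0.0593909 s.
BDP = R × t_prop = 26700000000 × 0.0593909 = 1585740000 bits.
In bytes: 1585740000/8 = 198000000 bytes.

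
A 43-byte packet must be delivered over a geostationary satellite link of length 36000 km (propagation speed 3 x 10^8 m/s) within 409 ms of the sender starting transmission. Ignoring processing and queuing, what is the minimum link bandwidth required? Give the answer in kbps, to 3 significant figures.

1.19 kbps

L = 344 bits.
Propagation delay = 36000000 / 300000000 = 120 ms.
Transmission budget = 409 − 120 = 289 ms.
R ≥ L / t_tx = 344 bits / 0.289 s = 1.19 kbps.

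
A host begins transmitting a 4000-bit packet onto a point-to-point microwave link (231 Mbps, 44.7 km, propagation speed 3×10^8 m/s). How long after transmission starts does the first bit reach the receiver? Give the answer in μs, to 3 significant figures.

149 μs

First bit experiences only propagation delay: d/s = 44700/300000000 = 149 μs.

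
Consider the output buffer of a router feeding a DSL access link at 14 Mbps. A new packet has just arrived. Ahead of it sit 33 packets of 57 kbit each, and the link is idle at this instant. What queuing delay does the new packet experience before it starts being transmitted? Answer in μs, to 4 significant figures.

134400 μs

Each queued packet: L/R = 57000/14000000 = 4071.43 μs.
33 queued → 134357 μs.
Queuing delay = 134400 μs.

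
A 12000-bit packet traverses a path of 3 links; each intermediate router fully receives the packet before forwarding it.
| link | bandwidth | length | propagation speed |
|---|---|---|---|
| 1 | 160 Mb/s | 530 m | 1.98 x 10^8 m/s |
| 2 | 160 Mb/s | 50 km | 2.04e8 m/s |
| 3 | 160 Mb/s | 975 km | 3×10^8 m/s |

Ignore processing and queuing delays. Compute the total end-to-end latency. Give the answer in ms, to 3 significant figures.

3.72 ms

Transmission delay per hop = L/R = 12000/160000000 = 0.075 ms; 3 hops → 0.225 ms.
Propagation delays (d/s per hop): 0.00267677, 0.245098, 3.25 ms; sum = 3.49777 ms.
End-to-end = 3.72 ms.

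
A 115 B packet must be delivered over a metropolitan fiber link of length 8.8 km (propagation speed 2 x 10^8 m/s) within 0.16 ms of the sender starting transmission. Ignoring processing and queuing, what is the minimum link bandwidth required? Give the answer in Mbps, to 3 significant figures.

7.93 Mbps

L = 920 bits.
Propagation delay = 8800 / 200000000 = 0.044 ms.
Transmission budget = 0.16 − 0.044 = 0.116 ms.
R ≥ L / t_tx = 920 bits / 0.000116 s = 7.93 Mbps.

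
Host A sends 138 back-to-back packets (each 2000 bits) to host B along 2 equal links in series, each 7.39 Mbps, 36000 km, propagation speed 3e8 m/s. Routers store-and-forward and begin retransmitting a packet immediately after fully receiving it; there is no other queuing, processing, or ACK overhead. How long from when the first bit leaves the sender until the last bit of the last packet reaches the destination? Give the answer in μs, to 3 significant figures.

278000 μs

Per-hop transmission t_tx = L/R = 2000/7390000 = 270.636 μs.
Per-hop propagation t_prop = 36000000/300000000 = 120000 μs.
Pipeline fill: first packet needs 2·t_tx to clear all hops; remaining 137 packets each add one t_tx.
Total = (2+138-1)·t_tx + 2·t_prop = 139·270.636 + 2·120000 = 278000 μs.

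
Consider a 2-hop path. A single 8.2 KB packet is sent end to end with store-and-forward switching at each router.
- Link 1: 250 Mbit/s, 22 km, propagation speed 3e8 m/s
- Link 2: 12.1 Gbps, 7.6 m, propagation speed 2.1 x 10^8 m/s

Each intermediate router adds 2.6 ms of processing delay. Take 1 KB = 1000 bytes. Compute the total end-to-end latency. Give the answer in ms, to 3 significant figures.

L = 65600 bits.
Transmission delays (L/R per hop): 0.2624, 0.00542149 ms; sum = 0.267821 ms.
Propagation delays (d/s per hop): 0.0733333, 3.61905e-05 ms; sum = 0.0733695 ms.
Processing at 1 router(s): 1 × 2.6 ms = 2.6 ms.
End-to-end = 2.94 ms.

2.94 ms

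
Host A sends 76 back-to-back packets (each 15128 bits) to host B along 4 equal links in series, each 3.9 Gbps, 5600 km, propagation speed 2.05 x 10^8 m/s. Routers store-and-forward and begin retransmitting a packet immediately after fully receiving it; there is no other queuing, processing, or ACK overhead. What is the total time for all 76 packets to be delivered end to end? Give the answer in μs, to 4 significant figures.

109600 μs

Per-hop transmission t_tx = L/R = 15128/3900000000 = 3.87897 μs.
Per-hop propagation t_prop = 5600000/2.05e+08 = 27317.1 μs.
Pipeline fill: first packet needs 4·t_tx to clear all hops; remaining 75 packets each add one t_tx.
Total = (4+76-1)·t_tx + 4·t_prop = 79·3.87897 + 4·27317.1 = 109600 μs.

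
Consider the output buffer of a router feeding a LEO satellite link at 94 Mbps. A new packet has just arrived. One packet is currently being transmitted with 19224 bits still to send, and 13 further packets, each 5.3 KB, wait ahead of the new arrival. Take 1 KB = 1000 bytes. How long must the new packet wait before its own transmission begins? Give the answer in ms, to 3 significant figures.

Each queued packet: L/R = 42400/94000000 = 0.451064 ms.
13 queued → 5.86383 ms.
Plus remaining 19224 bits of current packet: 0.204511 ms.
Queuing delay = 6.07 ms.

6.07 ms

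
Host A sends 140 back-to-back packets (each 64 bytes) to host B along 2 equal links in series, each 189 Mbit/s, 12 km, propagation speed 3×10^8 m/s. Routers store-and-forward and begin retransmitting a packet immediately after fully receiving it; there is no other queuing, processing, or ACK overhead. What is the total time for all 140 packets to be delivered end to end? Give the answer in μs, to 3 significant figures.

462 μs

Per-hop transmission t_tx = L/R = 512/189000000 = 2.70899 μs.
Per-hop propagation t_prop = 12000/300000000 = 40 μs.
Pipeline fill: first packet needs 2·t_tx to clear all hops; remaining 139 packets each add one t_tx.
Total = (2+140-1)·t_tx + 2·t_prop = 141·2.70899 + 2·40 = 462 μs.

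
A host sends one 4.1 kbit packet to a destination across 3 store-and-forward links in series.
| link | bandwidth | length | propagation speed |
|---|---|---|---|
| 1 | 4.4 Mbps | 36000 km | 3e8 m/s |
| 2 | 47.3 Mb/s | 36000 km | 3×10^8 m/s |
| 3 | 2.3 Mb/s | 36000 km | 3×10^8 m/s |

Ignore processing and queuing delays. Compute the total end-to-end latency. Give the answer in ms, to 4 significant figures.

362.8 ms

L = 4100 bits.
Transmission delays (L/R per hop): 0.931818, 0.0866808, 1.78261 ms; sum = 2.80111 ms.
Propagation delays (d/s per hop): 120, 120, 120 ms; sum = 360 ms.
End-to-end = 362.8 ms.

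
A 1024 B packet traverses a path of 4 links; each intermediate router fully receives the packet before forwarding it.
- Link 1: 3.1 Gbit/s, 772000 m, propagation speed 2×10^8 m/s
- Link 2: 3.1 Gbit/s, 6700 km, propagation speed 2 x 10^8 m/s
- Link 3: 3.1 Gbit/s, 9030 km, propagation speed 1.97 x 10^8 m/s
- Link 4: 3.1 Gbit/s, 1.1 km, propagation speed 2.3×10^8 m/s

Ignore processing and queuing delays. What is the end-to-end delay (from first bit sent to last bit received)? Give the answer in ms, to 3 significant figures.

L = 1024 × 8 = 8192 bits.
Transmission delay per hop = L/R = 8192/3100000000 = 0.00264258 ms; 4 hops → 0.0105703 ms.
Propagation delays (d/s per hop): 3.86, 33.5, 45.8376, 0.00478261 ms; sum = 83.2023 ms.
End-to-end = 83.2 ms.

83.2 ms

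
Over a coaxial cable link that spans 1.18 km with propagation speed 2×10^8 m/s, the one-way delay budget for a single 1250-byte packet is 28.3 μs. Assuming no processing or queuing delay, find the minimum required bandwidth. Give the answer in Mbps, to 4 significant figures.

L = 10000 bits.
Propagation delay = 1180 / 200000000 = 5.9 μs.
Transmission budget = 28.3 − 5.9 = 22.4 μs.
R ≥ L / t_tx = 10000 bits / 2.24e-05 s = 446.4 Mbps.

446.4 Mbps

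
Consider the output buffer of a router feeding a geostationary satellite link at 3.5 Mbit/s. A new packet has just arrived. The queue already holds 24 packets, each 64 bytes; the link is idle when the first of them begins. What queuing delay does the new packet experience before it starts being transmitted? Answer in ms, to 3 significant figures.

Each queued packet: L/R = 512/3500000 = 0.146286 ms.
24 queued → 3.51086 ms.
Queuing delay = 3.51 ms.

3.51 ms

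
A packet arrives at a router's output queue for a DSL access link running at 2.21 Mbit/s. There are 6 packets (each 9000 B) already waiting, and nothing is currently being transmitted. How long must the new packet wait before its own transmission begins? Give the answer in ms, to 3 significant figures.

195 ms

Each queued packet: L/R = 72000/2210000 = 32.5792 ms.
6 queued → 195.475 ms.
Queuing delay = 195 ms.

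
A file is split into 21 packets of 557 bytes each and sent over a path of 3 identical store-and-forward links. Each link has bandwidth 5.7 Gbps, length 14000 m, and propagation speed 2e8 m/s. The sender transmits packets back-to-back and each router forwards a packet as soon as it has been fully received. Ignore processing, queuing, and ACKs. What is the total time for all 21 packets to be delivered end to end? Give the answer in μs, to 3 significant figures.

Per-hop transmission t_tx = L/R = 4456/5700000000 = 0.781754 μs.
Per-hop propagation t_prop = 14000/200000000 = 70 μs.
Pipeline fill: first packet needs 3·t_tx to clear all hops; remaining 20 packets each add one t_tx.
Total = (3+21-1)·t_tx + 3·t_prop = 23·0.781754 + 3·70 = 228 μs.

228 μs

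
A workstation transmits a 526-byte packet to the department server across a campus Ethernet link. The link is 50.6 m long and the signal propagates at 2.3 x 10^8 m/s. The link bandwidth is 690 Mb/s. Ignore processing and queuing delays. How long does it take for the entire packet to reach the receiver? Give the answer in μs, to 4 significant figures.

6.319 μs

L = 526 × 8 = 4208 bits.
Transmission delay = L/R = 4208 / 690000000 = 6.09855 μs.
Propagation delay = d/s = 50.6 m / 2.3e+08 m/s = 0.22 μs.
Total = 6.319 μs.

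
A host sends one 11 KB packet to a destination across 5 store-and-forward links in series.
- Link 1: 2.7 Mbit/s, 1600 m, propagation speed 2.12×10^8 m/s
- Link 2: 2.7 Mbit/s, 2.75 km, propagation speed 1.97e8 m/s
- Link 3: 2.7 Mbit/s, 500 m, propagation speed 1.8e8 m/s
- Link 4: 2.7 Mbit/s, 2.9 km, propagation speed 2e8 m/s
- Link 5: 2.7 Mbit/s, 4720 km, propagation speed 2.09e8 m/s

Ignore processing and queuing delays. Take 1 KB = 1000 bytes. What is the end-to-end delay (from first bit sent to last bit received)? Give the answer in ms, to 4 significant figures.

L = 88000 bits.
Transmission delay per hop = L/R = 88000/2700000 = 32.5926 ms; 5 hops → 162.963 ms.
Propagation delays (d/s per hop): 0.00754717, 0.0139594, 0.00277778, 0.0145, 22.5837 ms; sum = 22.6225 ms.
End-to-end = 185.6 ms.

185.6 ms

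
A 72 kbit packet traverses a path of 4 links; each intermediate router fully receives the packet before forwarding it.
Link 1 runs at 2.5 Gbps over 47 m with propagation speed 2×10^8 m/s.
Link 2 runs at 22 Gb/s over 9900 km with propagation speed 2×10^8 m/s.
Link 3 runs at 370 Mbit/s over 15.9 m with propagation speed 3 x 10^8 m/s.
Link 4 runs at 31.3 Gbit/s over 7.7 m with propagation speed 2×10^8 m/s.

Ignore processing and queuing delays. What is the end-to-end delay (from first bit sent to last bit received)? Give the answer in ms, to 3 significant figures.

49.7 ms

L = 72000 bits.
Transmission delays (L/R per hop): 0.0288, 0.00327273, 0.194595, 0.00230032 ms; sum = 0.228968 ms.
Propagation delays (d/s per hop): 0.000235, 49.5, 5.3e-05, 3.85e-05 ms; sum = 49.5003 ms.
End-to-end = 49.7 ms.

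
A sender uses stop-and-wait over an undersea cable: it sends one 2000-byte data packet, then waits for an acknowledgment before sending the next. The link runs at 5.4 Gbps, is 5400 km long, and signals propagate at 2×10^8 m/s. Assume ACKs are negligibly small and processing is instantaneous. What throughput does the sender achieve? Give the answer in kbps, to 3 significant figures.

296 kbps

t_tx = L/R = 16000/5400000000 = 2.96296e-06 s.
t_prop = 5400000/200000000 = 0.027 s; RTT = 0.054 s.
Cycle = t_tx + RTT = 0.054003 s.
Throughput = L / cycle = 16000 / 0.054003 = 296 kbps.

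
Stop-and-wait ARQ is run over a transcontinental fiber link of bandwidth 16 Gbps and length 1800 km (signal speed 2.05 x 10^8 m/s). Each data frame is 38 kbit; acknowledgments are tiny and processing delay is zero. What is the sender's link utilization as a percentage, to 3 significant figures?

0.0135 %

t_tx = L/R = 38000/16000000000 = 2.375e-06 s.
t_prop = 1800000/2.05e+08 = 0.00878049 s; RTT = 0.017561 s.
Cycle = t_tx + RTT = 0.0175634 s.
Utilization = t_tx / cycle = 2.375e-06/0.0175634 = 0.0135 %.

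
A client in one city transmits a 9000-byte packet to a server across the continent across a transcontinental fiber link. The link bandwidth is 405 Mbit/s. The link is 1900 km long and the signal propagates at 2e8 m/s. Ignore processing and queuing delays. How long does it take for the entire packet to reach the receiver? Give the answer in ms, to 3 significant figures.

L = 9000 × 8 = 72000 bits.
Transmission delay = L/R = 72000 / 405000000 = 0.177778 ms.
Propagation delay = d/s = 1900000 m / 200000000 m/s = 9.5 ms.
Total = 9.68 ms.

9.68 ms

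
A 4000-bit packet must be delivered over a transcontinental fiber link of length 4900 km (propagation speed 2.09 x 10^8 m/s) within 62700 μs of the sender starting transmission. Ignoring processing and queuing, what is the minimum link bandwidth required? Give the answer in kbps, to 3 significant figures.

102 kbps

Propagation delay = 4900000 / 209000000 = 23445 μs.
Transmission budget = 62700 − 23445 = 39255 μs.
R ≥ L / t_tx = 4000 bits / 0.039255 s = 102 kbps.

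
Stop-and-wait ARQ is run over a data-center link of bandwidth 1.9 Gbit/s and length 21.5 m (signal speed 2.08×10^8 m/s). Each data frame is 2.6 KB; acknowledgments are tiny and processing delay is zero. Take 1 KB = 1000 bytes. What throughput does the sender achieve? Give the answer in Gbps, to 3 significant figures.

1.86 Gbps

t_tx = L/R = 20800/1900000000 = 1.09474e-05 s.
t_prop = 21.5/208000000 = 1.03365e-07 s; RTT = 2.06731e-07 s.
Cycle = t_tx + RTT = 1.11541e-05 s.
Throughput = L / cycle = 20800 / 1.11541e-05 = 1.86 Gbps.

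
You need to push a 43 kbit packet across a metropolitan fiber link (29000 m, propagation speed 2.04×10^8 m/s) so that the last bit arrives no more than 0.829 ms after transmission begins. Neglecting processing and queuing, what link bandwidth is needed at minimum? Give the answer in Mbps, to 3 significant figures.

62.6 Mbps

Propagation delay = 29000 / 204000000 = 0.142157 ms.
Transmission budget = 0.829 − 0.142157 = 0.686843 ms.
R ≥ L / t_tx = 43000 bits / 0.000686843 s = 62.6 Mbps.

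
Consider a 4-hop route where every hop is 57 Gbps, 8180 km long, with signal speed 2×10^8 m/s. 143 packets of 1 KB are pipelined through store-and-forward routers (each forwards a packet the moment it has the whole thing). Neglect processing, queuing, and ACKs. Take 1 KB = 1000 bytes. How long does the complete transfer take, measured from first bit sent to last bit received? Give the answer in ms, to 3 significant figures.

Per-hop transmission t_tx = L/R = 8000/57000000000 = 0.000140351 ms.
Per-hop propagation t_prop = 8180000/200000000 = 40.9 ms.
Pipeline fill: first packet needs 4·t_tx to clear all hops; remaining 142 packets each add one t_tx.
Total = (4+143-1)·t_tx + 4·t_prop = 146·0.000140351 + 4·40.9 = 164 ms.

164 ms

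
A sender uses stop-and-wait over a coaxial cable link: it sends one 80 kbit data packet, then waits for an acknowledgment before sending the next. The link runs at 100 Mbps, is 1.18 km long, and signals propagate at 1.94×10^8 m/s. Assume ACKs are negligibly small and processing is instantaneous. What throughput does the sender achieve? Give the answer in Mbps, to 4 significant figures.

98.50 Mbps

t_tx = L/R = 80000/100000000 = 0.0008 s.
t_prop = 1180/194000000 = 6.08247e-06 s; RTT = 1.21649e-05 s.
Cycle = t_tx + RTT = 0.000812165 s.
Throughput = L / cycle = 80000 / 0.000812165 = 98.50 Mbps.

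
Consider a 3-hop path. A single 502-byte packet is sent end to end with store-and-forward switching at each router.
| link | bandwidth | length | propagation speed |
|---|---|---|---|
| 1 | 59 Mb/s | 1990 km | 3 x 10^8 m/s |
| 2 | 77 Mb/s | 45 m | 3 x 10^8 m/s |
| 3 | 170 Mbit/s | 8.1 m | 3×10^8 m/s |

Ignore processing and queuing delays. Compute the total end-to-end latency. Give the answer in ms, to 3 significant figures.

6.78 ms

L = 502 × 8 = 4016 bits.
Transmission delays (L/R per hop): 0.0680678, 0.0521558, 0.0236235 ms; sum = 0.143847 ms.
Propagation delays (d/s per hop): 6.63333, 0.00015, 2.7e-05 ms; sum = 6.63351 ms.
End-to-end = 6.78 ms.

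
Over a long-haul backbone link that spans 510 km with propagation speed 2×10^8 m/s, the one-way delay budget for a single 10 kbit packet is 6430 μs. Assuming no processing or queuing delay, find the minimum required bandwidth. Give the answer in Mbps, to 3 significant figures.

2.58 Mbps

Propagation delay = 510000 / 200000000 = 2550 μs.
Transmission budget = 6430 − 2550 = 3880 μs.
R ≥ L / t_tx = 10000 bits / 0.00388 s = 2.58 Mbps.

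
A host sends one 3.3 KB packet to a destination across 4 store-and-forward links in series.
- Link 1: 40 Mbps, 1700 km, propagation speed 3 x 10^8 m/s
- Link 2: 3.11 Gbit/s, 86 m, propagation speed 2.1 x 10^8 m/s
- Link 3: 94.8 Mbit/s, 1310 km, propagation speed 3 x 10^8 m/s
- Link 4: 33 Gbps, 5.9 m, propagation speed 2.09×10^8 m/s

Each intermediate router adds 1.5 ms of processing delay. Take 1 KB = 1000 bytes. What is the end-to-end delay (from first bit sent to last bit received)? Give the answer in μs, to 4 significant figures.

15480 μs

L = 26400 bits.
Transmission delays (L/R per hop): 660, 8.48875, 278.481, 0.8 μs; sum = 947.77 μs.
Propagation delays (d/s per hop): 5666.67, 0.409524, 4366.67, 0.0282297 μs; sum = 10033.8 μs.
Processing at 3 router(s): 3 × 1.5 ms = 4500 μs.
End-to-end = 15480 μs.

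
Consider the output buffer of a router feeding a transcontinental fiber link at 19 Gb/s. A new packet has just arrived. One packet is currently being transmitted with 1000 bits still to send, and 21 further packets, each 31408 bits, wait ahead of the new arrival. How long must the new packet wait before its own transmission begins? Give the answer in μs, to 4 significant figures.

34.77 μs

Each queued packet: L/R = 31408/19000000000 = 1.65305 μs.
21 queued → 34.7141 μs.
Plus remaining 1000 bits of current packet: 0.0526316 μs.
Queuing delay = 34.77 μs.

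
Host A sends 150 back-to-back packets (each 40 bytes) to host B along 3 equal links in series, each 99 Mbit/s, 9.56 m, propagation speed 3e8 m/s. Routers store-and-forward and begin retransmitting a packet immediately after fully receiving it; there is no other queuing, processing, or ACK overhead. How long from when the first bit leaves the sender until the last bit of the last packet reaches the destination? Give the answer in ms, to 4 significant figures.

0.4914 ms

Per-hop transmission t_tx = L/R = 320/99000000 = 0.00323232 ms.
Per-hop propagation t_prop = 9.56/300000000 = 3.18667e-05 ms.
Pipeline fill: first packet needs 3·t_tx to clear all hops; remaining 149 packets each add one t_tx.
Total = (3+150-1)·t_tx + 3·t_prop = 152·0.00323232 + 3·3.18667e-05 = 0.4914 ms.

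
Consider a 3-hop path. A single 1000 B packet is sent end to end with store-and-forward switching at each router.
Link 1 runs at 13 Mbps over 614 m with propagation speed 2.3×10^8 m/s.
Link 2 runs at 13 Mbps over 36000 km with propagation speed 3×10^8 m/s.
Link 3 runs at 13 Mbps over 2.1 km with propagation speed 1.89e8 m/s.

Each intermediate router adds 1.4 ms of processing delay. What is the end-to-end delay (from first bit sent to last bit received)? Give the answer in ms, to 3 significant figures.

L = 1000 × 8 = 8000 bits.
Transmission delay per hop = L/R = 8000/13000000 = 0.615385 ms; 3 hops → 1.84615 ms.
Propagation delays (d/s per hop): 0.00266957, 120, 0.0111111 ms; sum = 120.014 ms.
Processing at 2 router(s): 2 × 1.4 ms = 2.8 ms.
End-to-end = 125 ms.

125 ms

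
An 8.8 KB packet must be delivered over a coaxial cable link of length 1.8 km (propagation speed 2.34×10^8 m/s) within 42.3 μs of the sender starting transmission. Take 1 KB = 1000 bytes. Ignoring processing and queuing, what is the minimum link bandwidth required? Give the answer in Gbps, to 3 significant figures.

L = 70400 bits.
Propagation delay = 1800 / 234000000 = 7.69231 μs.
Transmission budget = 42.3 − 7.69231 = 34.6077 μs.
R ≥ L / t_tx = 70400 bits / 3.46077e-05 s = 2.03 Gbps.

2.03 Gbps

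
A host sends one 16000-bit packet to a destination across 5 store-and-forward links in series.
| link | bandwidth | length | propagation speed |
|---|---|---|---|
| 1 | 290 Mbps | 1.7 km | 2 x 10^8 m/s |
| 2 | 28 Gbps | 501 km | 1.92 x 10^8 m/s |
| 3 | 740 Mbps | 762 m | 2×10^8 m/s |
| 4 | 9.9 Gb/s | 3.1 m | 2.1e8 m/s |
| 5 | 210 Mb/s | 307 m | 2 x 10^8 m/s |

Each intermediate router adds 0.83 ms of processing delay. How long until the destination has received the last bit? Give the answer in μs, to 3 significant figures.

Transmission delays (L/R per hop): 55.1724, 0.571429, 21.6216, 1.61616, 76.1905 μs; sum = 155.172 μs.
Propagation delays (d/s per hop): 8.5, 2609.38, 3.81, 0.0147619, 1.535 μs; sum = 2623.23 μs.
Processing at 4 router(s): 4 × 0.83 ms = 3320 μs.
End-to-end = 6100 μs.

6100 μs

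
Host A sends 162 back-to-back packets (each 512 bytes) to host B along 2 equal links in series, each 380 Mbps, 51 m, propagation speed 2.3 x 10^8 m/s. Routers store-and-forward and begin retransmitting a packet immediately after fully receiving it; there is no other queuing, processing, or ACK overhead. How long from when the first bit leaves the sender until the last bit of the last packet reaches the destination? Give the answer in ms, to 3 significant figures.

1.76 ms

Per-hop transmission t_tx = L/R = 4096/380000000 = 0.0107789 ms.
Per-hop propagation t_prop = 51/2.3e+08 = 0.000221739 ms.
Pipeline fill: first packet needs 2·t_tx to clear all hops; remaining 161 packets each add one t_tx.
Total = (2+162-1)·t_tx + 2·t_prop = 163·0.0107789 + 2·0.000221739 = 1.76 ms.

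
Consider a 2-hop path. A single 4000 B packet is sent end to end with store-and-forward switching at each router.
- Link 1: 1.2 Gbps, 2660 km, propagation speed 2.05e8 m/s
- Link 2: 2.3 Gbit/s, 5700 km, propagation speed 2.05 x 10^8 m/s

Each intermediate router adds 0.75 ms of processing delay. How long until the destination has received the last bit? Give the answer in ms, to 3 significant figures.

41.6 ms

L = 4000 × 8 = 32000 bits.
Transmission delays (L/R per hop): 0.0266667, 0.013913 ms; sum = 0.0405797 ms.
Propagation delays (d/s per hop): 12.9756, 27.8049 ms; sum = 40.7805 ms.
Processing at 1 router(s): 1 × 0.75 ms = 0.75 ms.
End-to-end = 41.6 ms.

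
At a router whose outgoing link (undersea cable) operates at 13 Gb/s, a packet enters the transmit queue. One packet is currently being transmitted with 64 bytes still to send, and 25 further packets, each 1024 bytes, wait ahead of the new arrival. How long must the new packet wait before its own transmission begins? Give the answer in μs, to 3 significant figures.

Each queued packet: L/R = 8192/13000000000 = 0.630154 μs.
25 queued → 15.7538 μs.
Plus remaining 512 bits of current packet: 0.0393846 μs.
Queuing delay = 15.8 μs.

15.8 μs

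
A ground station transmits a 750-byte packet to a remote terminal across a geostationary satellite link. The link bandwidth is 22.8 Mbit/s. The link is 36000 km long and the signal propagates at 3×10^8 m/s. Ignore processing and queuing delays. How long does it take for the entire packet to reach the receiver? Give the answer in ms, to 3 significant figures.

L = 750 × 8 = 6000 bits.
Transmission delay = L/R = 6000 / 22800000 = 0.263158 ms.
Propagation delay = d/s = 36000000 m / 300000000 m/s = 120 ms.
Total = 120 ms.

120 ms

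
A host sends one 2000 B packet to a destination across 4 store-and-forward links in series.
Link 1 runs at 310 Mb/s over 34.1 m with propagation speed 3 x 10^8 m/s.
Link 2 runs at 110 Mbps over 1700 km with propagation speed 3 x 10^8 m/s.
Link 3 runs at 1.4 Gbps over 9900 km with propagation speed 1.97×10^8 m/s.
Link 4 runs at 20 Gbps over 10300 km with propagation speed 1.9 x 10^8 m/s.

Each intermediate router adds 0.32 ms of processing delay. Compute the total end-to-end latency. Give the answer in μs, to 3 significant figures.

L = 2000 × 8 = 16000 bits.
Transmission delays (L/R per hop): 51.6129, 145.455, 11.4286, 0.8 μs; sum = 209.296 μs.
Propagation delays (d/s per hop): 0.113667, 5666.67, 50253.8, 54210.5 μs; sum = 110131 μs.
Processing at 3 router(s): 3 × 0.32 ms = 960 μs.
End-to-end = 111000 μs.

111000 μs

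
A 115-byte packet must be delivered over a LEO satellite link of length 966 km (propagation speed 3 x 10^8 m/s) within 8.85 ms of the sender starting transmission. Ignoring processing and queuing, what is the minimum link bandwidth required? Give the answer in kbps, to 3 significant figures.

L = 920 bits.
Propagation delay = 966000 / 300000000 = 3.22 ms.
Transmission budget = 8.85 − 3.22 = 5.63 ms.
R ≥ L / t_tx = 920 bits / 0.00563 s = 163 kbps.

163 kbps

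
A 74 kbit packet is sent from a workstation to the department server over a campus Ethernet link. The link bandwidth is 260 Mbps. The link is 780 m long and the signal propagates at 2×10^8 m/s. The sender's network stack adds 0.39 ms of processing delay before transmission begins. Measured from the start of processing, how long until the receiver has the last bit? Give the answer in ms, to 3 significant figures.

L = 74000 bits.
Transmission delay = L/R = 74000 / 260000000 = 0.284615 ms.
Propagation delay = d/s = 780 m / 200000000 m/s = 0.0039 ms.
Plus processing delay 0.39 ms = 0.39 ms.
Total = 0.679 ms.

0.679 ms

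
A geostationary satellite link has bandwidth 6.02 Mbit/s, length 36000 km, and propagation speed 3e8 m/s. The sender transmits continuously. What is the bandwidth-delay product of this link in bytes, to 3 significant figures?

90300 bytes

Propagation delay = 36000000 / 300000000 = 0.12 s.
BDP = R × t_prop = 6020000 × 0.12 = 722400 bits.
In bytes: 722400/8 = 90300 bytes.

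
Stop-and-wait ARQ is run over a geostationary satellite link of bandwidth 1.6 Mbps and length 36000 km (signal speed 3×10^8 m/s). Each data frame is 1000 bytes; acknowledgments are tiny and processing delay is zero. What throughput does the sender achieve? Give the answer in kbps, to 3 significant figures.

32.7 kbps

t_tx = L/R = 8000/1600000 = 0.005 s.
t_prop = 36000000/300000000 = 0.12 s; RTT = 0.24 s.
Cycle = t_tx + RTT = 0.245 s.
Throughput = L / cycle = 8000 / 0.245 = 32.7 kbps.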